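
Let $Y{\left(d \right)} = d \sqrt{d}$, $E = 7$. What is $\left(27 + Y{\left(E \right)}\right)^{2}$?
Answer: $1072 + 378 \sqrt{7} \approx 2072.1$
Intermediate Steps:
$Y{\left(d \right)} = d^{\frac{3}{2}}$
$\left(27 + Y{\left(E \right)}\right)^{2} = \left(27 + 7^{\frac{3}{2}}\right)^{2} = \left(27 + 7 \sqrt{7}\right)^{2}$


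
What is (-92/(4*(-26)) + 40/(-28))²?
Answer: 9801/33124 ≈ 0.29589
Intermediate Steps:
(-92/(4*(-26)) + 40/(-28))² = (-92/(-104) + 40*(-1/28))² = (-92*(-1/104) - 10/7)² = (23/26 - 10/7)² = (-99/182)² = 9801/33124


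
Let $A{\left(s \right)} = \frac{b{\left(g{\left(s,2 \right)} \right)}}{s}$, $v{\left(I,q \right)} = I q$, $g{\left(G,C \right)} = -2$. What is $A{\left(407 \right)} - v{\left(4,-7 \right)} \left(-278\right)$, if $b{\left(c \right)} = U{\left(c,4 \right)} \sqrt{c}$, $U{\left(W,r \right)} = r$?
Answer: $-7784 + \frac{4 i \sqrt{2}}{407} \approx -7784.0 + 0.013899 i$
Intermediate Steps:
$b{\left(c \right)} = 4 \sqrt{c}$
$A{\left(s \right)} = \frac{4 i \sqrt{2}}{s}$ ($A{\left(s \right)} = \frac{4 \sqrt{-2}}{s} = \frac{4 i \sqrt{2}}{s}$)
$A{\left(407 \right)} - v{\left(4,-7 \right)} \left(-278\right) = \frac{4 i \sqrt{2}}{407} - 4 \left(-7\right) \left(-278\right) = 4 i \sqrt{2} \cdot \frac{1}{407} - \left(-28\right) \left(-278\right) = \frac{4 i \sqrt{2}}{407} - 7784 = -7784 + \frac{4 i \sqrt{2}}{407}$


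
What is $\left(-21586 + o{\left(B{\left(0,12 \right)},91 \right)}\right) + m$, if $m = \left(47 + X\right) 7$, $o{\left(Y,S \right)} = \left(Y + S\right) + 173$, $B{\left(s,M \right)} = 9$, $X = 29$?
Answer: $-20781$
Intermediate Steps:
$o{\left(Y,S \right)} = 173 + S + Y$ ($o{\left(Y,S \right)} = \left(S + Y\right) + 173 = 173 + S + Y$)
$m = 532$ ($m = \left(47 + 29\right) 7 = 76 \cdot 7 = 532$)
$\left(-21586 + o{\left(B{\left(0,12 \right)},91 \right)}\right) + m = \left(-21586 + \left(173 + 91 + 9\right)\right) + 532 = \left(-21586 + 273\right) + 532 = -21313 + 532 = -20781$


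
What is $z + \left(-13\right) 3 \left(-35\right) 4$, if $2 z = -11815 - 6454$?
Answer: $- \frac{7349}{2} \approx -3674.5$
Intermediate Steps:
$z = - \frac{18269}{2}$ ($z = \frac{-11815 - 6454}{2} = \frac{1}{2} \left(-18269\right) = - \frac{18269}{2} \approx -9134.5$)
$z + \left(-13\right) 3 \left(-35\right) 4 = - \frac{18269}{2} + \left(-13\right) 3 \left(-35\right) 4 = - \frac{18269}{2} + \left(-39\right) \left(-35\right) 4 = - \frac{18269}{2} + 1365 \cdot 4 = - \frac{18269}{2} + 5460 = - \frac{7349}{2}$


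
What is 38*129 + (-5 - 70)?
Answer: 4827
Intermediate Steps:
38*129 + (-5 - 70) = 4902 - 75 = 4827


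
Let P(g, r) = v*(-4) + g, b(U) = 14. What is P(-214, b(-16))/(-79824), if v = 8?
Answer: 41/13304 ≈ 0.0030818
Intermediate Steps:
P(g, r) = -32 + g (P(g, r) = 8*(-4) + g = -32 + g)
P(-214, b(-16))/(-79824) = (-32 - 214)/(-79824) = -246*(-1/79824) = 41/13304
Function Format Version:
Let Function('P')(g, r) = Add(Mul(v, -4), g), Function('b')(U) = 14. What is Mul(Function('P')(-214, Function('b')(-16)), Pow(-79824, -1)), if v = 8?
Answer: Rational(41, 13304) ≈ 0.0030818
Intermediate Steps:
Function('P')(g, r) = Add(-32, g) (Function('P')(g, r) = Add(Mul(8, -4), g) = Add(-32, g))
Mul(Function('P')(-214, Function('b')(-16)), Pow(-79824, -1)) = Mul(Add(-32, -214), Pow(-79824, -1)) = Mul(-246, Rational(-1, 79824)) = Rational(41, 13304)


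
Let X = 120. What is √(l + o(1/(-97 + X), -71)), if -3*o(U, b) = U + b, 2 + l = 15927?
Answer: √8436837/23 ≈ 126.29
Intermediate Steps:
l = 15925 (l = -2 + 15927 = 15925)
o(U, b) = -U/3 - b/3 (o(U, b) = -(U + b)/3 = -U/3 - b/3)
√(l + o(1/(-97 + X), -71)) = √(15925 + (-1/(3*(-97 + 120)) - ⅓*(-71))) = √(15925 + (-⅓/23 + 71/3)) = √(15925 + (-⅓*1/23 + 71/3)) = √(15925 + (-1/69 + 71/3)) = √(15925 + 544/23) = √(366819/23) = √8436837/23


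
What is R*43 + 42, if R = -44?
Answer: -1850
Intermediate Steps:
R*43 + 42 = -44*43 + 42 = -1892 + 42 = -1850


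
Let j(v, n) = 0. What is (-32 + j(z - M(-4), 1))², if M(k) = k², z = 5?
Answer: 1024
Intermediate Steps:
(-32 + j(z - M(-4), 1))² = (-32 + 0)² = (-32)² = 1024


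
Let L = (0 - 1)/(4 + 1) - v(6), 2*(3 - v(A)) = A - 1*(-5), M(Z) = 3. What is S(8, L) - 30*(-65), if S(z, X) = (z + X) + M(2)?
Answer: 19633/10 ≈ 1963.3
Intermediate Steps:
v(A) = ½ - A/2 (v(A) = 3 - (A - 1*(-5))/2 = 3 - (A + 5)/2 = 3 - (5 + A)/2 = 3 + (-5/2 - A/2) = ½ - A/2)
L = 23/10 (L = (0 - 1)/(4 + 1) - (½ - ½*6) = -1/5 - (½ - 3) = -1*⅕ - 1*(-5/2) = -⅕ + 5/2 = 23/10 ≈ 2.3000)
S(z, X) = 3 + X + z (S(z, X) = (z + X) + 3 = (X + z) + 3 = 3 + X + z)
S(8, L) - 30*(-65) = (3 + 23/10 + 8) - 30*(-65) = 133/10 + 1950 = 19633/10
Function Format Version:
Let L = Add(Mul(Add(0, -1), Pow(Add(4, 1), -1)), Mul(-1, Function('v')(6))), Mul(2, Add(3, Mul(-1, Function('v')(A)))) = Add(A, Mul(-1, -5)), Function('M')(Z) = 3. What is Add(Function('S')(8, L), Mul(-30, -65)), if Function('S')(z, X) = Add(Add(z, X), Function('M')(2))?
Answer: Rational(19633, 10) ≈ 1963.3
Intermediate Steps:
Function('v')(A) = Add(Rational(1, 2), Mul(Rational(-1, 2), A)) (Function('v')(A) = Add(3, Mul(Rational(-1, 2), Add(A, Mul(-1, -5)))) = Add(3, Mul(Rational(-1, 2), Add(A, 5))) = Add(3, Mul(Rational(-1, 2), Add(5, A))) = Add(3, Add(Rational(-5, 2), Mul(Rational(-1, 2), A))) = Add(Rational(1, 2), Mul(Rational(-1, 2), A)))
L = Rational(23, 10) (L = Add(Mul(Add(0, -1), Pow(Add(4, 1), -1)), Mul(-1, Add(Rational(1, 2), Mul(Rational(-1, 2), 6)))) = Add(Mul(-1, Pow(5, -1)), Mul(-1, Add(Rational(1, 2), -3))) = Add(Mul(-1, Rational(1, 5)), Mul(-1, Rational(-5, 2))) = Add(Rational(-1, 5), Rational(5, 2)) = Rational(23, 10) ≈ 2.3000)
Function('S')(z, X) = Add(3, X, z) (Function('S')(z, X) = Add(Add(z, X), 3) = Add(Add(X, z), 3) = Add(3, X, z))
Add(Function('S')(8, L), Mul(-30, -65)) = Add(Add(3, Rational(23, 10), 8), Mul(-30, -65)) = Add(Rational(133, 10), 1950) = Rational(19633, 10)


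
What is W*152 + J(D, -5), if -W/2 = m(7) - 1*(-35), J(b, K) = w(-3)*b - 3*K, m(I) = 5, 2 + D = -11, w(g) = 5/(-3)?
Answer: -36370/3 ≈ -12123.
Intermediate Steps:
w(g) = -5/3 (w(g) = 5*(-1/3) = -5/3)
D = -13 (D = -2 - 11 = -13)
J(b, K) = -3*K - 5*b/3 (J(b, K) = -5*b/3 - 3*K = -3*K - 5*b/3)
W = -80 (W = -2*(5 - 1*(-35)) = -2*(5 + 35) = -2*40 = -80)
W*152 + J(D, -5) = -80*152 + (-3*(-5) - 5/3*(-13)) = -12160 + (15 + 65/3) = -12160 + 110/3 = -36370/3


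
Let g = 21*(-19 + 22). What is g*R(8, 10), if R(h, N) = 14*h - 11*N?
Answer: 126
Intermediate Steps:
R(h, N) = -11*N + 14*h
g = 63 (g = 21*3 = 63)
g*R(8, 10) = 63*(-11*10 + 14*8) = 63*(-110 + 112) = 63*2 = 126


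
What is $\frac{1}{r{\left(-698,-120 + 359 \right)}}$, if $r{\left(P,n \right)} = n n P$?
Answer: $- \frac{1}{39870458} \approx -2.5081 \cdot 10^{-8}$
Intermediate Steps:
$r{\left(P,n \right)} = P n^{2}$ ($r{\left(P,n \right)} = n^{2} P = P n^{2}$)
$\frac{1}{r{\left(-698,-120 + 359 \right)}} = \frac{1}{\left(-698\right) \left(-120 + 359\right)^{2}} = \frac{1}{\left(-698\right) 239^{2}} = \frac{1}{\left(-698\right) 57121} = \frac{1}{-39870458} = - \frac{1}{39870458}$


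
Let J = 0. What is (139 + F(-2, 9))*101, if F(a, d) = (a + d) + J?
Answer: 14746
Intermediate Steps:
F(a, d) = a + d (F(a, d) = (a + d) + 0 = a + d)
(139 + F(-2, 9))*101 = (139 + (-2 + 9))*101 = (139 + 7)*101 = 146*101 = 14746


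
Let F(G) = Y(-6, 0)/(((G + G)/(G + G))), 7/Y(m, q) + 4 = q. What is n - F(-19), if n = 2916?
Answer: 11671/4 ≈ 2917.8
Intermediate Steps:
Y(m, q) = 7/(-4 + q)
F(G) = -7/4 (F(G) = (7/(-4 + 0))/(((G + G)/(G + G))) = (7/(-4))/(((2*G)/((2*G)))) = (7*(-¼))/(((2*G)*(1/(2*G)))) = -7/4/1 = -7/4*1 = -7/4)
n - F(-19) = 2916 - 1*(-7/4) = 2916 + 7/4 = 11671/4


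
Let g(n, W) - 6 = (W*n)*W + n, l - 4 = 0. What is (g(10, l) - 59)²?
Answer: 13689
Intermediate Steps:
l = 4 (l = 4 + 0 = 4)
g(n, W) = 6 + n + n*W² (g(n, W) = 6 + ((W*n)*W + n) = 6 + (n*W² + n) = 6 + (n + n*W²) = 6 + n + n*W²)
(g(10, l) - 59)² = ((6 + 10 + 10*4²) - 59)² = ((6 + 10 + 10*16) - 59)² = ((6 + 10 + 160) - 59)² = (176 - 59)² = 117² = 13689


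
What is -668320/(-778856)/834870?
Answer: 8354/8128043859 ≈ 1.0278e-6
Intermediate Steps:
-668320/(-778856)/834870 = -668320*(-1/778856)*(1/834870) = (83540/97357)*(1/834870) = 8354/8128043859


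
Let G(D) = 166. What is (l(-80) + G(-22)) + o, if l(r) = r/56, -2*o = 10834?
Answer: -36767/7 ≈ -5252.4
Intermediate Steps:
o = -5417 (o = -½*10834 = -5417)
l(r) = r/56 (l(r) = r*(1/56) = r/56)
(l(-80) + G(-22)) + o = ((1/56)*(-80) + 166) - 5417 = (-10/7 + 166) - 5417 = 1152/7 - 5417 = -36767/7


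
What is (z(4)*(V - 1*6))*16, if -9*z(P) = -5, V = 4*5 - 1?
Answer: 1040/9 ≈ 115.56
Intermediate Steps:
V = 19 (V = 20 - 1 = 19)
z(P) = 5/9 (z(P) = -1/9*(-5) = 5/9)
(z(4)*(V - 1*6))*16 = (5*(19 - 1*6)/9)*16 = (5*(19 - 6)/9)*16 = ((5/9)*13)*16 = (65/9)*16 = 1040/9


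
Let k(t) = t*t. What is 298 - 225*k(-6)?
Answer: -7802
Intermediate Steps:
k(t) = t²
298 - 225*k(-6) = 298 - 225*(-6)² = 298 - 225*36 = 298 - 8100 = -7802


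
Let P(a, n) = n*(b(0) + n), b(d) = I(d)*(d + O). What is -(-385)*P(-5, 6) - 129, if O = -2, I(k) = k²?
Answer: 13731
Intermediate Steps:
b(d) = d²*(-2 + d) (b(d) = d²*(d - 2) = d²*(-2 + d))
P(a, n) = n² (P(a, n) = n*(0²*(-2 + 0) + n) = n*(0*(-2) + n) = n*(0 + n) = n*n = n²)
-(-385)*P(-5, 6) - 129 = -(-385)*6² - 129 = -(-385)*36 - 129 = -77*(-180) - 129 = 13860 - 129 = 13731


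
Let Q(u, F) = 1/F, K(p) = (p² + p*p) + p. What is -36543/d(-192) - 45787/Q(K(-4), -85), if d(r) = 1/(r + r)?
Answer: 17924407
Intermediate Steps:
d(r) = 1/(2*r)
K(p) = p + 2*p² (K(p) = (p² + p²) + p = 2*p² + p = p + 2*p²)
-36543/d(-192) - 45787/Q(K(-4), -85) = -36543/((½)/(-192)) - 45787/(1/(-85)) = -36543/((½)*(-1/192)) - 45787/(-1/85) = -36543/(-1/384) - 45787*(-85) = -36543*(-384) + 3891895 = 14032512 + 3891895 = 17924407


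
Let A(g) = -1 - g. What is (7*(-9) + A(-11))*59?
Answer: -3127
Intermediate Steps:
(7*(-9) + A(-11))*59 = (7*(-9) + (-1 - 1*(-11)))*59 = (-63 + (-1 + 11))*59 = (-63 + 10)*59 = -53*59 = -3127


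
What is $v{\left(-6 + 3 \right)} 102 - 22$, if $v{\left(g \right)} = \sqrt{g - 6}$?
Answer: $-22 + 306 i \approx -22.0 + 306.0 i$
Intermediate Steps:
$v{\left(g \right)} = \sqrt{-6 + g}$
$v{\left(-6 + 3 \right)} 102 - 22 = \sqrt{-6 + \left(-6 + 3\right)} 102 - 22 = \sqrt{-6 - 3} \cdot 102 - 22 = \sqrt{-9} \cdot 102 - 22 = 3 i 102 - 22 = 306 i - 22 = -22 + 306 i$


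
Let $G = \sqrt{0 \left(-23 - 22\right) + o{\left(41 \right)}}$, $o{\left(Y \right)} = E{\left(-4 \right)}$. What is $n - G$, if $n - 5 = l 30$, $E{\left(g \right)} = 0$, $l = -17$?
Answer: $-505$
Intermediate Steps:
$o{\left(Y \right)} = 0$
$G = 0$ ($G = \sqrt{0 \left(-23 - 22\right) + 0} = \sqrt{0 \left(-45\right) + 0} = \sqrt{0 + 0} = \sqrt{0} = 0$)
$n = -505$ ($n = 5 - 510 = -505$)
$n - G = -505 - 0 = -505 + 0 = -505$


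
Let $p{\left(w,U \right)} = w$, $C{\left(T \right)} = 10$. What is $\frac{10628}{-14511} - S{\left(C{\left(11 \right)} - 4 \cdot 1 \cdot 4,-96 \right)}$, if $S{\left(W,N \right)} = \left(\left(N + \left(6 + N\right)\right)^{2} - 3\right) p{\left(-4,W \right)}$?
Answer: $\frac{2007905464}{14511} \approx 1.3837 \cdot 10^{5}$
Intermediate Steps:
$S{\left(W,N \right)} = 12 - 4 \left(6 + 2 N\right)^{2}$ ($S{\left(W,N \right)} = \left(\left(N + \left(6 + N\right)\right)^{2} - 3\right) \left(-4\right) = \left(\left(6 + 2 N\right)^{2} - 3\right) \left(-4\right) = \left(-3 + \left(6 + 2 N\right)^{2}\right) \left(-4\right) = 12 - 4 \left(6 + 2 N\right)^{2}$)
$\frac{10628}{-14511} - S{\left(C{\left(11 \right)} - 4 \cdot 1 \cdot 4,-96 \right)} = \frac{10628}{-14511} - \left(12 - 16 \left(3 - 96\right)^{2}\right) = 10628 \left(- \frac{1}{14511}\right) - \left(12 - 16 \left(-93\right)^{2}\right) = - \frac{10628}{14511} - \left(12 - 138384\right) = - \frac{10628}{14511} - -138372 = - \frac{10628}{14511} + 138372 = \frac{2007905464}{14511}$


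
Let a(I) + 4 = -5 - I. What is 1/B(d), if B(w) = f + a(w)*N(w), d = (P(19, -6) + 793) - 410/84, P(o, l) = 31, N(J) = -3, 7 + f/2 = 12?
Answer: 14/34921 ≈ 0.00040091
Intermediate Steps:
f = 10 (f = -14 + 2*12 = -14 + 24 = 10)
a(I) = -9 - I (a(I) = -4 + (-5 - I) = -9 - I)
d = 34403/42 (d = (31 + 793) - 410/84 = 824 - 410*1/84 = 824 - 205/42 = 34403/42 ≈ 819.12)
B(w) = 37 + 3*w (B(w) = 10 + (-9 - w)*(-3) = 10 + (27 + 3*w) = 37 + 3*w)
1/B(d) = 1/(37 + 3*(34403/42)) = 1/(37 + 34403/14) = 1/(34921/14) = 14/34921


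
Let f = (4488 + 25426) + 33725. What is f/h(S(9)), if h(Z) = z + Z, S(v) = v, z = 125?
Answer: 63639/134 ≈ 474.92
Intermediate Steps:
h(Z) = 125 + Z
f = 63639 (f = 29914 + 33725 = 63639)
f/h(S(9)) = 63639/(125 + 9) = 63639/134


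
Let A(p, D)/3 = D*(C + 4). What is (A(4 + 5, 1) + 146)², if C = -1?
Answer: 24025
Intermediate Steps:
A(p, D) = 9*D (A(p, D) = 3*(D*(-1 + 4)) = 3*(D*3) = 3*(3*D) = 9*D)
(A(4 + 5, 1) + 146)² = (9*1 + 146)² = (9 + 146)² = 155² = 24025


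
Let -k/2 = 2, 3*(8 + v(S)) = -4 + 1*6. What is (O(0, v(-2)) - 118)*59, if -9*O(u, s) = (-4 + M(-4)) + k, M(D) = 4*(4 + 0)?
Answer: -63130/9 ≈ -7014.4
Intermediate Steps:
M(D) = 16 (M(D) = 4*4 = 16)
v(S) = -22/3 (v(S) = -8 + (-4 + 1*6)/3 = -8 + (-4 + 6)/3 = -8 + (⅓)*2 = -8 + ⅔ = -22/3)
k = -4 (k = -2*2 = -4)
O(u, s) = -8/9 (O(u, s) = -((-4 + 16) - 4)/9 = -(12 - 4)/9 = -⅑*8 = -8/9)
(O(0, v(-2)) - 118)*59 = (-8/9 - 118)*59 = -1070/9*59 = -63130/9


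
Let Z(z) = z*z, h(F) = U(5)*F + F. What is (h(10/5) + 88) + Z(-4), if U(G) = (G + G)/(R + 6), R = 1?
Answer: 762/7 ≈ 108.86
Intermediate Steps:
U(G) = 2*G/7 (U(G) = (G + G)/(1 + 6) = (2*G)/7 = (2*G)*(⅐) = 2*G/7)
h(F) = 17*F/7 (h(F) = ((2/7)*5)*F + F = 10*F/7 + F = 17*F/7)
Z(z) = z²
(h(10/5) + 88) + Z(-4) = (17*(10/5)/7 + 88) + (-4)² = (17*(10*(⅕))/7 + 88) + 16 = ((17/7)*2 + 88) + 16 = (34/7 + 88) + 16 = 650/7 + 16 = 762/7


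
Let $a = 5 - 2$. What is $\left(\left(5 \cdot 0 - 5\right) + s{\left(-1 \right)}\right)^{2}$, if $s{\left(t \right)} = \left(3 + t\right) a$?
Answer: $1$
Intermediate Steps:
$a = 3$ ($a = 5 - 2 = 3$)
$s{\left(t \right)} = 9 + 3 t$ ($s{\left(t \right)} = \left(3 + t\right) 3 = 9 + 3 t$)
$\left(\left(5 \cdot 0 - 5\right) + s{\left(-1 \right)}\right)^{2} = \left(\left(5 \cdot 0 - 5\right) + \left(9 + 3 \left(-1\right)\right)\right)^{2} = \left(\left(0 - 5\right) + \left(9 - 3\right)\right)^{2} = \left(-5 + 6\right)^{2} = 1^{2} = 1$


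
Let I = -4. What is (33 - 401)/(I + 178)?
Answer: -184/87 ≈ -2.1149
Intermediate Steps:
(33 - 401)/(I + 178) = (33 - 401)/(-4 + 178) = -368/174 = -368*1/174 = -184/87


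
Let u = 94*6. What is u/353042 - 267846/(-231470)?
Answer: 23672859153/20429657935 ≈ 1.1587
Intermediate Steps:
u = 564
u/353042 - 267846/(-231470) = 564/353042 - 267846/(-231470) = 564*(1/353042) - 267846*(-1/231470) = 282/176521 + 133923/115735 = 23672859153/20429657935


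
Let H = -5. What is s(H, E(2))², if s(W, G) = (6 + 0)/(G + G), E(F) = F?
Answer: 9/4 ≈ 2.2500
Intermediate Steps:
s(W, G) = 3/G (s(W, G) = 6/((2*G)) = 6*(1/(2*G)) = 3/G)
s(H, E(2))² = (3/2)² = 9/4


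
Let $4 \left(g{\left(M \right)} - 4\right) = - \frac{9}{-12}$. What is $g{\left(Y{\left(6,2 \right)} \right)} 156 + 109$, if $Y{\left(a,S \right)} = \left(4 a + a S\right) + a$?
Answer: $\frac{3049}{4} \approx 762.25$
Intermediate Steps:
$Y{\left(a,S \right)} = 5 a + S a$ ($Y{\left(a,S \right)} = \left(4 a + S a\right) + a = 5 a + S a$)
$g{\left(M \right)} = \frac{67}{16}$ ($g{\left(M \right)} = 4 + \frac{\left(-9\right) \frac{1}{-12}}{4} = 4 + \frac{\left(-9\right) \left(- \frac{1}{12}\right)}{4} = 4 + \frac{1}{4} \cdot \frac{3}{4} = 4 + \frac{3}{16} = \frac{67}{16}$)
$g{\left(Y{\left(6,2 \right)} \right)} 156 + 109 = \frac{67}{16} \cdot 156 + 109 = \frac{2613}{4} + 109 = \frac{3049}{4}$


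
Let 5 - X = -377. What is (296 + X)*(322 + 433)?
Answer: 511890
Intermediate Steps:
X = 382 (X = 5 - 1*(-377) = 5 + 377 = 382)
(296 + X)*(322 + 433) = (296 + 382)*(322 + 433) = 678*755 = 511890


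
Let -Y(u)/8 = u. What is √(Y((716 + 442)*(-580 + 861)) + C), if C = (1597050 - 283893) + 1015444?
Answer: I*√274583 ≈ 524.01*I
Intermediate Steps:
Y(u) = -8*u
C = 2328601 (C = 1313157 + 1015444 = 2328601)
√(Y((716 + 442)*(-580 + 861)) + C) = √(-8*(716 + 442)*(-580 + 861) + 2328601) = √(-9264*281 + 2328601) = √(-8*325398 + 2328601) = √(-2603184 + 2328601) = √(-274583) = I*√274583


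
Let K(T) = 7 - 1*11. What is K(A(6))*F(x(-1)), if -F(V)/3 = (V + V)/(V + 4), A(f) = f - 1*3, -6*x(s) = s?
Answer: 24/25 ≈ 0.96000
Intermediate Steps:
x(s) = -s/6
A(f) = -3 + f (A(f) = f - 3 = -3 + f)
F(V) = -6*V/(4 + V) (F(V) = -3*(V + V)/(V + 4) = -3*2*V/(4 + V) = -6*V/(4 + V))
K(T) = -4 (K(T) = 7 - 11 = -4)
K(A(6))*F(x(-1)) = -(-24)*(-⅙*(-1))/(4 - ⅙*(-1)) = -(-24)/(6*(4 + ⅙)) = -(-24)/(6*25/6) = -(-24)*6/(6*25) = -4*(-6/25) = 24/25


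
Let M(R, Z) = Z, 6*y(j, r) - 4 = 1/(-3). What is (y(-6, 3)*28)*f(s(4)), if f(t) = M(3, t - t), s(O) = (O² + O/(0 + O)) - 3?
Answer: 0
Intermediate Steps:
y(j, r) = 11/18 (y(j, r) = ⅔ + (⅙)/(-3) = ⅔ + (⅙)*(-⅓) = ⅔ - 1/18 = 11/18)
s(O) = -2 + O² (s(O) = (O² + O/O) - 3 = (O² + 1) - 3 = (1 + O²) - 3 = -2 + O²)
f(t) = 0 (f(t) = t - t = 0)
(y(-6, 3)*28)*f(s(4)) = ((11/18)*28)*0 = (154/9)*0 = 0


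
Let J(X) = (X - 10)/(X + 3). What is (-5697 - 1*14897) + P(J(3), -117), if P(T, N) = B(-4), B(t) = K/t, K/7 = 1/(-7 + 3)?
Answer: -329497/16 ≈ -20594.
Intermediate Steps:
K = -7/4 (K = 7/(-7 + 3) = 7/(-4) = 7*(-¼) = -7/4 ≈ -1.7500)
B(t) = -7/(4*t)
J(X) = (-10 + X)/(3 + X)
P(T, N) = 7/16 (P(T, N) = -7/4/(-4) = -7/4*(-¼) = 7/16)
(-5697 - 1*14897) + P(J(3), -117) = (-5697 - 1*14897) + 7/16 = (-5697 - 14897) + 7/16 = -20594 + 7/16 = -329497/16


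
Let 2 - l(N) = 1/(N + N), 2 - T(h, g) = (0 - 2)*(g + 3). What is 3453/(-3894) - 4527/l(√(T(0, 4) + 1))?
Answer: -799454177/351758 - 9054*√17/271 ≈ -2410.5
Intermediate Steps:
T(h, g) = 8 + 2*g (T(h, g) = 2 - (0 - 2)*(g + 3) = 2 - (-2)*(3 + g) = 2 - (-6 - 2*g) = 2 + (6 + 2*g) = 8 + 2*g)
l(N) = 2 - 1/(2*N) (l(N) = 2 - 1/(N + N) = 2 - 1/(2*N))
3453/(-3894) - 4527/l(√(T(0, 4) + 1)) = 3453/(-3894) - 4527/(2 - 1/(2*√((8 + 2*4) + 1))) = 3453*(-1/3894) - 4527/(2 - 1/(2*√((8 + 8) + 1))) = -1151/1298 - 4527/(2 - 1/(2*√(16 + 1))) = -1151/1298 - 4527/(2 - √17/17/2) = -1151/1298 - 4527/(2 - √17/34)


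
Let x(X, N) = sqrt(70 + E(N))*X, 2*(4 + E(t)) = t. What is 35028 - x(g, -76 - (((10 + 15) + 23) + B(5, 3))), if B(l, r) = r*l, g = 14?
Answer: 35028 - 7*I*sqrt(14) ≈ 35028.0 - 26.192*I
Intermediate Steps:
E(t) = -4 + t/2
B(l, r) = l*r
x(X, N) = X*sqrt(66 + N/2) (x(X, N) = sqrt(70 + (-4 + N/2))*X = sqrt(66 + N/2)*X = X*sqrt(66 + N/2))
35028 - x(g, -76 - (((10 + 15) + 23) + B(5, 3))) = 35028 - 14*sqrt(264 + 2*(-76 - (((10 + 15) + 23) + 5*3)))/2 = 35028 - 14*sqrt(264 + 2*(-76 - ((25 + 23) + 15)))/2 = 35028 - 14*sqrt(264 + 2*(-76 - (48 + 15)))/2 = 35028 - 14*sqrt(264 + 2*(-76 - 1*63))/2 = 35028 - 14*sqrt(264 + 2*(-76 - 63))/2 = 35028 - 14*sqrt(264 + 2*(-139))/2 = 35028 - 14*sqrt(264 - 278)/2 = 35028 - 14*sqrt(-14)/2 = 35028 - 14*I*sqrt(14)/2 = 35028 - 7*I*sqrt(14)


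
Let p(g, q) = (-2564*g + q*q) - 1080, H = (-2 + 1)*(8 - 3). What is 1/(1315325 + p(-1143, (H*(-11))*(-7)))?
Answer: 1/4393122 ≈ 2.2763e-7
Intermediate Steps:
H = -5 (H = -1*5 = -5)
p(g, q) = -1080 + q² - 2564*g (p(g, q) = (-2564*g + q²) - 1080 = (q² - 2564*g) - 1080 = -1080 + q² - 2564*g)
1/(1315325 + p(-1143, (H*(-11))*(-7))) = 1/(1315325 + (-1080 + (-5*(-11)*(-7))² - 2564*(-1143))) = 1/(1315325 + (-1080 + (55*(-7))² + 2930652)) = 1/(1315325 + (-1080 + (-385)² + 2930652)) = 1/(1315325 + (-1080 + 148225 + 2930652)) = 1/(1315325 + 3077797) = 1/4393122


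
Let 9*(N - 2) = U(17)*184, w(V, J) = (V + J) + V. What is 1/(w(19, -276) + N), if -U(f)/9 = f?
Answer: -1/3364 ≈ -0.00029727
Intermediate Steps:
w(V, J) = J + 2*V (w(V, J) = (J + V) + V = J + 2*V)
U(f) = -9*f
N = -3126 (N = 2 + (-9*17*184)/9 = 2 + (-153*184)/9 = 2 + (⅑)*(-28152) = 2 - 3128 = -3126)
1/(w(19, -276) + N) = 1/((-276 + 2*19) - 3126) = 1/((-276 + 38) - 3126) = 1/(-238 - 3126) = 1/(-3364) = -1/3364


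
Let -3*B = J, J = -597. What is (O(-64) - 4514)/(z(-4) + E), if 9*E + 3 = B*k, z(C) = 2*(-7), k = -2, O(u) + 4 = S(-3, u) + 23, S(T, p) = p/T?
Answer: 40263/527 ≈ 76.400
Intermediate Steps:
O(u) = 19 - u/3 (O(u) = -4 + (u/(-3) + 23) = -4 + (u*(-1/3) + 23) = -4 + (-u/3 + 23) = -4 + (23 - u/3) = 19 - u/3)
B = 199 (B = -1/3*(-597) = 199)
z(C) = -14
E = -401/9 (E = -1/3 + (199*(-2))/9 = -1/3 + (1/9)*(-398) = -1/3 - 398/9 = -401/9 ≈ -44.556)
(O(-64) - 4514)/(z(-4) + E) = ((19 - 1/3*(-64)) - 4514)/(-14 - 401/9) = ((19 + 64/3) - 4514)/(-527/9) = (121/3 - 4514)*(-9/527) = -13421/3*(-9/527) = 40263/527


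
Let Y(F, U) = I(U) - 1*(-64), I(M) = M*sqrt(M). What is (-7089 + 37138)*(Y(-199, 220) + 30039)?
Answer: 904565047 + 13221560*sqrt(55) ≈ 1.0026e+9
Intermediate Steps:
I(M) = M**(3/2)
Y(F, U) = 64 + U**(3/2) (Y(F, U) = U**(3/2) - 1*(-64) = U**(3/2) + 64 = 64 + U**(3/2))
(-7089 + 37138)*(Y(-199, 220) + 30039) = (-7089 + 37138)*((64 + 220**(3/2)) + 30039) = 30049*((64 + 440*sqrt(55)) + 30039) = 30049*(30103 + 440*sqrt(55)) = 904565047 + 13221560*sqrt(55)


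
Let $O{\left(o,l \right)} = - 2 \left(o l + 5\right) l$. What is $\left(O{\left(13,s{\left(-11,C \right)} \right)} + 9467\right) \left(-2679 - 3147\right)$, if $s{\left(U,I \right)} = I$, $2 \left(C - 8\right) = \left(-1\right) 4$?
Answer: $-49352046$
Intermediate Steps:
$C = 6$ ($C = 8 + \frac{\left(-1\right) 4}{2} = 8 + \frac{1}{2} \left(-4\right) = 8 - 2 = 6$)
$O{\left(o,l \right)} = l \left(-10 - 2 l o\right)$ ($O{\left(o,l \right)} = - 2 \left(l o + 5\right) l = - 2 \left(5 + l o\right) l = \left(-10 - 2 l o\right) l = l \left(-10 - 2 l o\right)$)
$\left(O{\left(13,s{\left(-11,C \right)} \right)} + 9467\right) \left(-2679 - 3147\right) = \left(\left(-2\right) 6 \left(5 + 6 \cdot 13\right) + 9467\right) \left(-2679 - 3147\right) = \left(\left(-2\right) 6 \left(5 + 78\right) + 9467\right) \left(-5826\right) = \left(\left(-2\right) 6 \cdot 83 + 9467\right) \left(-5826\right) = \left(-996 + 9467\right) \left(-5826\right) = 8471 \left(-5826\right) = -49352046$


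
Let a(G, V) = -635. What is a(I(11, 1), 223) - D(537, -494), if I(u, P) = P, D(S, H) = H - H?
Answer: -635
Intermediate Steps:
D(S, H) = 0
a(I(11, 1), 223) - D(537, -494) = -635 - 1*0 = -635 + 0 = -635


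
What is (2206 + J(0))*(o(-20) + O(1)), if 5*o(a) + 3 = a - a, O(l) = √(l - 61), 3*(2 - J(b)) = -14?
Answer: -6638/5 + 13276*I*√15/3 ≈ -1327.6 + 17139.0*I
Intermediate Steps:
J(b) = 20/3 (J(b) = 2 - ⅓*(-14) = 2 + 14/3 = 20/3)
O(l) = √(-61 + l)
o(a) = -⅗ (o(a) = -⅗ + (a - a)/5 = -⅗ + (⅕)*0 = -⅗ + 0 = -⅗)
(2206 + J(0))*(o(-20) + O(1)) = (2206 + 20/3)*(-⅗ + √(-61 + 1)) = 6638*(-⅗ + √(-60))/3 = 6638*(-⅗ + 2*I*√15)/3 = -6638/5 + 13276*I*√15/3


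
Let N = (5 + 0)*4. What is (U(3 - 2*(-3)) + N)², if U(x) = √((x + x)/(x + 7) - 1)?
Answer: (80 + √2)²/16 ≈ 414.27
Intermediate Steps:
U(x) = √(-1 + 2*x/(7 + x)) (U(x) = √((2*x)/(7 + x) - 1) = √(2*x/(7 + x) - 1) = √(-1 + 2*x/(7 + x)))
N = 20 (N = 5*4 = 20)
(U(3 - 2*(-3)) + N)² = (√((-7 + (3 - 2*(-3)))/(7 + (3 - 2*(-3)))) + 20)² = (√((-7 + (3 + 6))/(7 + (3 + 6))) + 20)² = (√((-7 + 9)/(7 + 9)) + 20)² = (√(2/16) + 20)² = (√((1/16)*2) + 20)² = (√(⅛) + 20)² = (√2/4 + 20)² = (20 + √2/4)²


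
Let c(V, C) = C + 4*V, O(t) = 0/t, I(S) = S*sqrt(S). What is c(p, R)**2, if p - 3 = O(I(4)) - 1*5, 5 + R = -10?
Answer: 529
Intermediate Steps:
I(S) = S**(3/2)
O(t) = 0
R = -15 (R = -5 - 10 = -15)
p = -2 (p = 3 + (0 - 1*5) = 3 + (0 - 5) = 3 - 5 = -2)
c(p, R)**2 = (-15 + 4*(-2))**2 = (-15 - 8)**2 = (-23)**2 = 529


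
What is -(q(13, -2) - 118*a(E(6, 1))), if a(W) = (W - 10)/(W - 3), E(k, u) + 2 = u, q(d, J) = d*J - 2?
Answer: 705/2 ≈ 352.50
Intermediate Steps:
q(d, J) = -2 + J*d (q(d, J) = J*d - 2 = -2 + J*d)
E(k, u) = -2 + u
a(W) = (-10 + W)/(-3 + W)
-(q(13, -2) - 118*a(E(6, 1))) = -((-2 - 2*13) - 118*(-10 + (-2 + 1))/(-3 + (-2 + 1))) = -((-2 - 26) - 118*(-10 - 1)/(-3 - 1)) = -(-28 - 118*(-11)/(-4)) = -(-28 - (-59)*(-11)/2) = -(-28 - 118*11/4) = -(-28 - 649/2) = -1*(-705/2) = 705/2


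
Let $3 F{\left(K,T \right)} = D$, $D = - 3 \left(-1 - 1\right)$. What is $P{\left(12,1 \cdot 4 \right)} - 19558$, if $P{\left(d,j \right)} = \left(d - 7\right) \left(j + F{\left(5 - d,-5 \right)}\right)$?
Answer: $-19528$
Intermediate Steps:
$D = 6$ ($D = - 3 \left(-1 - 1\right) = \left(-3\right) \left(-2\right) = 6$)
$F{\left(K,T \right)} = 2$ ($F{\left(K,T \right)} = \frac{1}{3} \cdot 6 = 2$)
$P{\left(d,j \right)} = \left(-7 + d\right) \left(2 + j\right)$ ($P{\left(d,j \right)} = \left(d - 7\right) \left(j + 2\right) = \left(-7 + d\right) \left(2 + j\right)$)
$P{\left(12,1 \cdot 4 \right)} - 19558 = \left(-14 - 7 \cdot 1 \cdot 4 + 2 \cdot 12 + 12 \cdot 1 \cdot 4\right) - 19558 = \left(-14 - 28 + 24 + 12 \cdot 4\right) - 19558 = \left(-14 - 28 + 24 + 48\right) - 19558 = 30 - 19558 = -19528$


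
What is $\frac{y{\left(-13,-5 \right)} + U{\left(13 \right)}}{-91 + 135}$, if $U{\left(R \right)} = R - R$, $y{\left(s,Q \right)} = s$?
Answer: $- \frac{13}{44} \approx -0.29545$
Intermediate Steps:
$U{\left(R \right)} = 0$
$\frac{y{\left(-13,-5 \right)} + U{\left(13 \right)}}{-91 + 135} = \frac{-13 + 0}{-91 + 135} = - \frac{13}{44}$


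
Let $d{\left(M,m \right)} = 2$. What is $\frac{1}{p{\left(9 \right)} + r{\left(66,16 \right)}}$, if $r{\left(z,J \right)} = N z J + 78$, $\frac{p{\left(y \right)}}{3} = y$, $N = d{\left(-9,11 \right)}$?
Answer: $\frac{1}{2217} \approx 0.00045106$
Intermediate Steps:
$N = 2$
$p{\left(y \right)} = 3 y$
$r{\left(z,J \right)} = 78 + 2 J z$ ($r{\left(z,J \right)} = 2 z J + 78 = 2 J z + 78 = 78 + 2 J z$)
$\frac{1}{p{\left(9 \right)} + r{\left(66,16 \right)}} = \frac{1}{3 \cdot 9 + \left(78 + 2 \cdot 16 \cdot 66\right)} = \frac{1}{27 + \left(78 + 2112\right)} = \frac{1}{27 + 2190} = \frac{1}{2217}$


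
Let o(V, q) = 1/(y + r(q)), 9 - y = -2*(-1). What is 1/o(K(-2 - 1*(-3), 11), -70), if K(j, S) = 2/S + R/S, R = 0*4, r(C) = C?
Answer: -63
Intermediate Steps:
y = 7 (y = 9 - (-2)*(-1) = 9 - 1*2 = 9 - 2 = 7)
R = 0
K(j, S) = 2/S (K(j, S) = 2/S + 0/S = 2/S + 0 = 2/S)
o(V, q) = 1/(7 + q)
1/o(K(-2 - 1*(-3), 11), -70) = 1/(1/(7 - 70)) = 1/(1/(-63)) = 1/(-1/63) = -63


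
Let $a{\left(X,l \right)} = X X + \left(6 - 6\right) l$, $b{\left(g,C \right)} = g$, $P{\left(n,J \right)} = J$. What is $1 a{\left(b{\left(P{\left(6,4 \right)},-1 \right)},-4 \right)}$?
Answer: $16$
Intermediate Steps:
$a{\left(X,l \right)} = X^{2}$ ($a{\left(X,l \right)} = X^{2} + \left(6 - 6\right) l = X^{2} + 0 l = X^{2} + 0 = X^{2}$)
$1 a{\left(b{\left(P{\left(6,4 \right)},-1 \right)},-4 \right)} = 1 \cdot 4^{2} = 1 \cdot 16 = 16$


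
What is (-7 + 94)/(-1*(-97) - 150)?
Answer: -87/53 ≈ -1.6415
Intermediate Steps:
(-7 + 94)/(-1*(-97) - 150) = 87/(97 - 150) = 87/(-53) = 87*(-1/53) = -87/53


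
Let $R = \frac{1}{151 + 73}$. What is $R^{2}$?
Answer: $\frac{1}{50176} \approx 1.993 \cdot 10^{-5}$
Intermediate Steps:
$R = \frac{1}{224} \approx 0.0044643$
$R^{2} = \left(\frac{1}{224}\right)^{2} = \frac{1}{50176}$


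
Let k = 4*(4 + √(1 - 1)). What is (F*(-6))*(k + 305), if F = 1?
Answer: -1926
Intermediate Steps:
k = 16 (k = 4*(4 + √0) = 4*(4 + 0) = 4*4 = 16)
(F*(-6))*(k + 305) = (1*(-6))*(16 + 305) = -6*321 = -1926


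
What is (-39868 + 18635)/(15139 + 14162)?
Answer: -21233/29301 ≈ -0.72465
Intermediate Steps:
(-39868 + 18635)/(15139 + 14162) = -21233/29301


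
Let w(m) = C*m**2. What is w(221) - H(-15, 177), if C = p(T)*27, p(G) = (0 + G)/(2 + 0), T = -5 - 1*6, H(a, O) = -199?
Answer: -14505379/2 ≈ -7.2527e+6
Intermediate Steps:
T = -11 (T = -5 - 6 = -11)
p(G) = G/2
C = -297/2 (C = ((1/2)*(-11))*27 = -11/2*27 = -297/2 ≈ -148.50)
w(m) = -297*m**2/2
w(221) - H(-15, 177) = -297/2*221**2 - 1*(-199) = -297/2*48841 + 199 = -14505777/2 + 199 = -14505379/2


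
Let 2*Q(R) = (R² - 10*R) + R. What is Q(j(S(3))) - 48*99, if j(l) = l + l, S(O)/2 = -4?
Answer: -4552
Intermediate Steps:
S(O) = -8 (S(O) = 2*(-4) = -8)
j(l) = 2*l
Q(R) = R²/2 - 9*R/2 (Q(R) = ((R² - 10*R) + R)/2 = (R² - 9*R)/2 = R²/2 - 9*R/2)
Q(j(S(3))) - 48*99 = (2*(-8))*(-9 + 2*(-8))/2 - 48*99 = (½)*(-16)*(-9 - 16) - 4752 = (½)*(-16)*(-25) - 4752 = 200 - 4752 = -4552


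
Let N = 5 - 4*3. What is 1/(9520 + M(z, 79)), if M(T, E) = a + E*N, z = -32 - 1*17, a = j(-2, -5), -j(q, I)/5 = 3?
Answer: 1/8952 ≈ 0.00011171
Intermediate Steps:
j(q, I) = -15 (j(q, I) = -5*3 = -15)
a = -15
z = -49 (z = -32 - 17 = -49)
N = -7 (N = 5 - 12 = -7)
M(T, E) = -15 - 7*E (M(T, E) = -15 + E*(-7) = -15 - 7*E)
1/(9520 + M(z, 79)) = 1/(9520 + (-15 - 7*79)) = 1/(9520 + (-15 - 553)) = 1/(9520 - 568) = 1/8952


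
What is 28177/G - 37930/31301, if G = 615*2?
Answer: 835314377/38500230 ≈ 21.696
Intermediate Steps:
G = 1230
28177/G - 37930/31301 = 28177/1230 - 37930/31301 = 835314377/38500230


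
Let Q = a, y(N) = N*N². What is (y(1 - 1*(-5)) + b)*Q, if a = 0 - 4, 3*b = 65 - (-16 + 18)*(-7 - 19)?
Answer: -1020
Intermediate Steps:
b = 39 (b = (65 - (-16 + 18)*(-7 - 19))/3 = (65 - 2*(-26))/3 = (65 - 1*(-52))/3 = (65 + 52)/3 = (⅓)*117 = 39)
y(N) = N³
a = -4
Q = -4
(y(1 - 1*(-5)) + b)*Q = ((1 - 1*(-5))³ + 39)*(-4) = ((1 + 5)³ + 39)*(-4) = (6³ + 39)*(-4) = (216 + 39)*(-4) = 255*(-4) = -1020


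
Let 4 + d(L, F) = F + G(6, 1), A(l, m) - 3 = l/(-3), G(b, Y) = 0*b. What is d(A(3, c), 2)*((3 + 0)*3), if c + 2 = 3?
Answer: -18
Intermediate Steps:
G(b, Y) = 0
c = 1 (c = -2 + 3 = 1)
A(l, m) = 3 - l/3 (A(l, m) = 3 + l/(-3) = 3 + l*(-⅓) = 3 - l/3)
d(L, F) = -4 + F (d(L, F) = -4 + (F + 0) = -4 + F)
d(A(3, c), 2)*((3 + 0)*3) = (-4 + 2)*((3 + 0)*3) = -6*3 = -2*9 = -18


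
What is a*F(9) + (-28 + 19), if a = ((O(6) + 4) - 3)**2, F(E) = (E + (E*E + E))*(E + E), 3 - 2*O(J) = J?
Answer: 873/2 ≈ 436.50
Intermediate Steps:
O(J) = 3/2 - J/2
F(E) = 2*E*(E**2 + 2*E) (F(E) = (E + (E**2 + E))*(2*E) = (E + (E + E**2))*(2*E) = (E**2 + 2*E)*(2*E) = 2*E*(E**2 + 2*E))
a = 1/4 (a = (((3/2 - 1/2*6) + 4) - 3)**2 = (((3/2 - 3) + 4) - 3)**2 = ((-3/2 + 4) - 3)**2 = (5/2 - 3)**2 = (-1/2)**2 = 1/4 ≈ 0.25000)
a*F(9) + (-28 + 19) = (2*9**2*(2 + 9))/4 + (-28 + 19) = (2*81*11)/4 - 9 = (1/4)*1782 - 9 = 891/2 - 9 = 873/2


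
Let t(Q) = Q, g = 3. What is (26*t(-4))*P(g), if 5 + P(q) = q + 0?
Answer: 208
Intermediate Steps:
P(q) = -5 + q (P(q) = -5 + (q + 0) = -5 + q)
(26*t(-4))*P(g) = (26*(-4))*(-5 + 3) = -104*(-2) = 208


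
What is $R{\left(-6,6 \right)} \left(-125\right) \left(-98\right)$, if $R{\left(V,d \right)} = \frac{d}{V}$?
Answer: $-12250$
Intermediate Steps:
$R{\left(-6,6 \right)} \left(-125\right) \left(-98\right) = \frac{6}{-6} \left(-125\right) \left(-98\right) = 6 \left(- \frac{1}{6}\right) \left(-125\right) \left(-98\right) = \left(-1\right) \left(-125\right) \left(-98\right) = 125 \left(-98\right) = -12250$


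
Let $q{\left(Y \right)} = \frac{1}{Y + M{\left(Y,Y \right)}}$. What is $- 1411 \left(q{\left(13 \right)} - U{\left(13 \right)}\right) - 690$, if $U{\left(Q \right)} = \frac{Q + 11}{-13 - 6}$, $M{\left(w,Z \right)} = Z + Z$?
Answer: $- \frac{1858795}{741} \approx -2508.5$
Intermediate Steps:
$M{\left(w,Z \right)} = 2 Z$
$U{\left(Q \right)} = - \frac{11}{19} - \frac{Q}{19}$ ($U{\left(Q \right)} = \frac{11 + Q}{-19} = \left(11 + Q\right) \left(- \frac{1}{19}\right) = - \frac{11}{19} - \frac{Q}{19}$)
$q{\left(Y \right)} = \frac{1}{3 Y}$ ($q{\left(Y \right)} = \frac{1}{Y + 2 Y} = \frac{1}{3 Y}$)
$- 1411 \left(q{\left(13 \right)} - U{\left(13 \right)}\right) - 690 = - 1411 \left(\frac{1}{3 \cdot 13} - \left(- \frac{11}{19} - \frac{13}{19}\right)\right) - 690 = - 1411 \left(\frac{1}{3} \cdot \frac{1}{13} - \left(- \frac{11}{19} - \frac{13}{19}\right)\right) - 690 = - 1411 \left(\frac{1}{39} - - \frac{24}{19}\right) - 690 = - 1411 \left(\frac{1}{39} + \frac{24}{19}\right) - 690 = \left(-1411\right) \frac{955}{741} - 690 = - \frac{1347505}{741} - 690 = - \frac{1858795}{741}$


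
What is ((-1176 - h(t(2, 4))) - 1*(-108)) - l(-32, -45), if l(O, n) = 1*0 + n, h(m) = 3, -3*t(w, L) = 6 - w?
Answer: -1026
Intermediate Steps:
t(w, L) = -2 + w/3 (t(w, L) = -(6 - w)/3 = -2 + w/3)
l(O, n) = n (l(O, n) = 0 + n = n)
((-1176 - h(t(2, 4))) - 1*(-108)) - l(-32, -45) = ((-1176 - 1*3) - 1*(-108)) - 1*(-45) = ((-1176 - 3) + 108) + 45 = (-1179 + 108) + 45 = -1071 + 45 = -1026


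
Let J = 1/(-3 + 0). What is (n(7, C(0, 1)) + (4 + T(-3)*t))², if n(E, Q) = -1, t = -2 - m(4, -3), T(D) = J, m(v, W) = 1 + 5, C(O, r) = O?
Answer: 289/9 ≈ 32.111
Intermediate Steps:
J = -⅓ (J = 1/(-3) = -⅓ ≈ -0.33333)
m(v, W) = 6
T(D) = -⅓
t = -8 (t = -2 - 1*6 = -2 - 6 = -8)
(n(7, C(0, 1)) + (4 + T(-3)*t))² = (-1 + (4 - ⅓*(-8)))² = (-1 + (4 + 8/3))² = (-1 + 20/3)² = (17/3)² = 289/9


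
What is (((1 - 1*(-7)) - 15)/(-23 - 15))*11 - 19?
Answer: -645/38 ≈ -16.974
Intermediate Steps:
(((1 - 1*(-7)) - 15)/(-23 - 15))*11 - 19 = (((1 + 7) - 15)/(-38))*11 - 19 = ((8 - 15)*(-1/38))*11 - 19 = -7*(-1/38)*11 - 19 = (7/38)*11 - 19 = 77/38 - 19 = -645/38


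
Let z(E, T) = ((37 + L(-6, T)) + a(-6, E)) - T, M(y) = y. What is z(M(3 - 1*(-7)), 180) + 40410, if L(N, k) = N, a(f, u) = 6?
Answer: 40267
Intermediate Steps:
z(E, T) = 37 - T (z(E, T) = ((37 - 6) + 6) - T = (31 + 6) - T = 37 - T)
z(M(3 - 1*(-7)), 180) + 40410 = (37 - 1*180) + 40410 = (37 - 180) + 40410 = -143 + 40410 = 40267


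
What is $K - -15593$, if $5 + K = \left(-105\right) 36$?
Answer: $11808$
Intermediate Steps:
$K = -3785$ ($K = -5 - 3780 = -3785$)
$K - -15593 = -3785 - -15593 = -3785 + 15593 = 11808$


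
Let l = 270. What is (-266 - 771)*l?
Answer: -279990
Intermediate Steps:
(-266 - 771)*l = (-266 - 771)*270 = -1037*270 = -279990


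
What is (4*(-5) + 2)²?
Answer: 324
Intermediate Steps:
(4*(-5) + 2)² = (-20 + 2)² = (-18)² = 324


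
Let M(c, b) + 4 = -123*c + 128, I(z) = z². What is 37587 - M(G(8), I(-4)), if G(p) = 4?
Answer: 37955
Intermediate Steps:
M(c, b) = 124 - 123*c (M(c, b) = -4 + (-123*c + 128) = -4 + (128 - 123*c) = 124 - 123*c)
37587 - M(G(8), I(-4)) = 37587 - (124 - 123*4) = 37587 - (124 - 492) = 37587 - 1*(-368) = 37587 + 368 = 37955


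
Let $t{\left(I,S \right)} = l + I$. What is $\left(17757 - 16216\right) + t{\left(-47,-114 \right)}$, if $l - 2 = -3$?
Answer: $1493$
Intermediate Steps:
$l = -1$ ($l = 2 - 3 = -1$)
$t{\left(I,S \right)} = -1 + I$
$\left(17757 - 16216\right) + t{\left(-47,-114 \right)} = \left(17757 - 16216\right) - 48 = 1541 - 48 = 1493$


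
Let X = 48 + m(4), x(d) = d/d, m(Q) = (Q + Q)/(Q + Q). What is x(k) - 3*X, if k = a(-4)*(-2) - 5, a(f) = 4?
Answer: -146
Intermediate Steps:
k = -13 (k = 4*(-2) - 5 = -8 - 5 = -13)
m(Q) = 1 (m(Q) = (2*Q)/((2*Q)) = (2*Q)*(1/(2*Q)) = 1)
x(d) = 1
X = 49 (X = 48 + 1 = 49)
x(k) - 3*X = 1 - 3*49 = 1 - 147 = -146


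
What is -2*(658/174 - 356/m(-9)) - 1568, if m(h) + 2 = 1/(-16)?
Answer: -1838182/957 ≈ -1920.8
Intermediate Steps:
m(h) = -33/16 (m(h) = -2 + 1/(-16) = -2 - 1/16 = -33/16)
-2*(658/174 - 356/m(-9)) - 1568 = -2*(658/174 - 356/(-33/16)) - 1568 = -2*(658*(1/174) - 356*(-16/33)) - 1568 = -2*(329/87 + 5696/33) - 1568 = -2*168803/957 - 1568 = -337606/957 - 1568 = -1838182/957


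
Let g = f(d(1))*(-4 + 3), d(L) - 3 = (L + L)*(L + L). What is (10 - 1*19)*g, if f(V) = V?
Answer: 63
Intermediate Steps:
d(L) = 3 + 4*L² (d(L) = 3 + (L + L)*(L + L) = 3 + (2*L)*(2*L) = 3 + 4*L²)
g = -7 (g = (3 + 4*1²)*(-4 + 3) = (3 + 4*1)*(-1) = (3 + 4)*(-1) = 7*(-1) = -7)
(10 - 1*19)*g = (10 - 1*19)*(-7) = (10 - 19)*(-7) = -9*(-7) = 63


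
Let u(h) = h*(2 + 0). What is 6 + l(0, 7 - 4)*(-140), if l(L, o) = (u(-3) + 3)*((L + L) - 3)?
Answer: -1254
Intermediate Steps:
u(h) = 2*h (u(h) = h*2 = 2*h)
l(L, o) = 9 - 6*L (l(L, o) = (2*(-3) + 3)*((L + L) - 3) = (-6 + 3)*(2*L - 3) = -3*(-3 + 2*L) = 9 - 6*L)
6 + l(0, 7 - 4)*(-140) = 6 + (9 - 6*0)*(-140) = 6 + (9 + 0)*(-140) = 6 + 9*(-140) = 6 - 1260 = -1254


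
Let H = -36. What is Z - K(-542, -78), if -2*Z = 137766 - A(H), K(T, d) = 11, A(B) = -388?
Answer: -69088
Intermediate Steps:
Z = -69077 (Z = -(137766 - 1*(-388))/2 = -(137766 + 388)/2 = -1/2*138154 = -69077)
Z - K(-542, -78) = -69077 - 1*11 = -69077 - 11 = -69088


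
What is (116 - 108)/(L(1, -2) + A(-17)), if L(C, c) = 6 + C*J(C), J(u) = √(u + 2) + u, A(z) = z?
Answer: -80/97 - 8*√3/97 ≈ -0.96759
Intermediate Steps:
J(u) = u + √(2 + u) (J(u) = √(2 + u) + u = u + √(2 + u))
L(C, c) = 6 + C*(C + √(2 + C))
(116 - 108)/(L(1, -2) + A(-17)) = (116 - 108)/((6 + 1*(1 + √(2 + 1))) - 17) = 8/((6 + 1*(1 + √3)) - 17) = 8/((6 + (1 + √3)) - 17) = 8/((7 + √3) - 17) = 8/(-10 + √3)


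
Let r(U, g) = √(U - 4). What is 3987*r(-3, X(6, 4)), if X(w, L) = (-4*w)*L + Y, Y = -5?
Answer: 3987*I*√7 ≈ 10549.0*I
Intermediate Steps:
X(w, L) = -5 - 4*L*w (X(w, L) = (-4*w)*L - 5 = -4*L*w - 5 = -5 - 4*L*w)
r(U, g) = √(-4 + U)
3987*r(-3, X(6, 4)) = 3987*√(-4 - 3) = 3987*√(-7) = 3987*(I*√7) = 3987*I*√7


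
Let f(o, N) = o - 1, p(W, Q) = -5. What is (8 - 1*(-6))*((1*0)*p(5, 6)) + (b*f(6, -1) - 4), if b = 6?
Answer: 26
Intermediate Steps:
f(o, N) = -1 + o
(8 - 1*(-6))*((1*0)*p(5, 6)) + (b*f(6, -1) - 4) = (8 - 1*(-6))*((1*0)*(-5)) + (6*(-1 + 6) - 4) = (8 + 6)*(0*(-5)) + (6*5 - 4) = 14*0 + (30 - 4) = 0 + 26 = 26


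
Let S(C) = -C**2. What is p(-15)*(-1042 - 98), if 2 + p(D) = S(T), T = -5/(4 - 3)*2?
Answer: 116280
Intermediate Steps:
T = -10 (T = -5/1*2 = -5*1*2 = -5*2 = -10)
p(D) = -102 (p(D) = -2 - 1*(-10)**2 = -2 - 1*100 = -2 - 100 = -102)
p(-15)*(-1042 - 98) = -102*(-1042 - 98) = -102*(-1140) = 116280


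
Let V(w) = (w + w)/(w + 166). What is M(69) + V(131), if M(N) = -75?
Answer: -22013/297 ≈ -74.118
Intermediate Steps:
V(w) = 2*w/(166 + w) (V(w) = (2*w)/(166 + w) = 2*w/(166 + w))
M(69) + V(131) = -75 + 2*131/(166 + 131) = -75 + 2*131/297 = -75 + 2*131*(1/297) = -75 + 262/297 = -22013/297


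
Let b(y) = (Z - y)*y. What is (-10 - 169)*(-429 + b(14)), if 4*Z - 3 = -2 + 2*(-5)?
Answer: 235027/2 ≈ 1.1751e+5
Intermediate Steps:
Z = -9/4 (Z = 3/4 + (-2 + 2*(-5))/4 = 3/4 + (-2 - 10)/4 = 3/4 + (1/4)*(-12) = 3/4 - 3 = -9/4 ≈ -2.2500)
b(y) = y*(-9/4 - y) (b(y) = (-9/4 - y)*y = y*(-9/4 - y))
(-10 - 169)*(-429 + b(14)) = (-10 - 169)*(-429 - 1/4*14*(9 + 4*14)) = -179*(-429 - 1/4*14*(9 + 56)) = -179*(-429 - 1/4*14*65) = -179*(-429 - 455/2) = -179*(-1313/2) = 235027/2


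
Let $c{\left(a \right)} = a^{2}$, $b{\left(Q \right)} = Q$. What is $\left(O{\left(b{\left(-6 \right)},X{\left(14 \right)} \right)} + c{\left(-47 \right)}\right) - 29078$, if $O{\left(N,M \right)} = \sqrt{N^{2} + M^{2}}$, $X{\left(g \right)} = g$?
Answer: $-26869 + 2 \sqrt{58} \approx -26854.0$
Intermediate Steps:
$O{\left(N,M \right)} = \sqrt{M^{2} + N^{2}}$
$\left(O{\left(b{\left(-6 \right)},X{\left(14 \right)} \right)} + c{\left(-47 \right)}\right) - 29078 = \left(\sqrt{14^{2} + \left(-6\right)^{2}} + \left(-47\right)^{2}\right) - 29078 = \left(\sqrt{196 + 36} + 2209\right) - 29078 = \left(\sqrt{232} + 2209\right) - 29078 = \left(2 \sqrt{58} + 2209\right) - 29078 = \left(2209 + 2 \sqrt{58}\right) - 29078 = -26869 + 2 \sqrt{58}$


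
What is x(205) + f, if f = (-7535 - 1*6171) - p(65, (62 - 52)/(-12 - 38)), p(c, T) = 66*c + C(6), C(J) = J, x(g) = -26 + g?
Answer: -17823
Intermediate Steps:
p(c, T) = 6 + 66*c (p(c, T) = 66*c + 6 = 6 + 66*c)
f = -18002 (f = (-7535 - 1*6171) - (6 + 66*65) = (-7535 - 6171) - (6 + 4290) = -13706 - 1*4296 = -13706 - 4296 = -18002)
x(205) + f = (-26 + 205) - 18002 = 179 - 18002 = -17823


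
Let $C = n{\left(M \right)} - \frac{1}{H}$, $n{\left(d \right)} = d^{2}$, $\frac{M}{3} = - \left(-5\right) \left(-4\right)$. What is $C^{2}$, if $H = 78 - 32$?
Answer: $\frac{27423028801}{2116} \approx 1.296 \cdot 10^{7}$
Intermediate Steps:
$H = 46$ ($H = 78 - 32 = 46$)
$M = -60$ ($M = 3 \left(- \left(-5\right) \left(-4\right)\right) = 3 \left(\left(-1\right) 20\right) = 3 \left(-20\right) = -60$)
$C = \frac{165599}{46}$ ($C = \left(-60\right)^{2} - \frac{1}{46} = 3600 - \frac{1}{46} = \frac{165599}{46} \approx 3600.0$)
$C^{2} = \left(\frac{165599}{46}\right)^{2} = \frac{27423028801}{2116}$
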